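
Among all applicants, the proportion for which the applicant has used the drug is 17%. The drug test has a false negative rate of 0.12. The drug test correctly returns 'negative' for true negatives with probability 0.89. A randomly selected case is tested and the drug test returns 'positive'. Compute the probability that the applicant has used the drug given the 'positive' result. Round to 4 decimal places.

P(H | E) ≈ 0.6210

Write H for 'the applicant has used the drug'. Prior odds H:¬H = 0.17/0.83 = 0.20482. For the 'positive' outcome, the likelihood ratio is 0.88/0.11 = 8.0000.
Posterior odds = 0.20482 × 8.0000 = 1.6386, so P(H|E) = 1.6386/(1+1.6386) = 0.6210.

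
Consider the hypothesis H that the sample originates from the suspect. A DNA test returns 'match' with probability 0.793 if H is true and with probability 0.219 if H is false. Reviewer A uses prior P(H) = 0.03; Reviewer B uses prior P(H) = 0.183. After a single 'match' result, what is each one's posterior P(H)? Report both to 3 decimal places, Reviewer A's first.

Reviewer A: 0.101; Reviewer B: 0.448

The likelihood ratio for a 'match' result is 0.793/0.219 = 3.6210.
Reviewer A: prior odds 0.03/0.97 = 0.030928; posterior odds 0.11199; posterior probability 0.101.
Reviewer B: prior odds 0.183/0.817 = 0.22399; posterior odds 0.81107; posterior probability 0.448.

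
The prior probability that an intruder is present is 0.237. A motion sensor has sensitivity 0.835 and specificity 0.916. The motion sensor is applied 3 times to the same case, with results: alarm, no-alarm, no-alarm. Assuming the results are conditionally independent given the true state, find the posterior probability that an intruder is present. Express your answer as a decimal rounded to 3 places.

Let H be the event that an intruder is present; start with P(H) = 0.237. P('alarm'|H) = 0.835, P('alarm'|¬H) = 0.084.
Update on result 1 ('alarm'): P(H) ← 0.835·0.2370 / (0.835·0.2370 + 0.084·0.7630) = 0.19789/0.26199 = 0.7554.
Update on result 2 ('no-alarm'): P(H) ← 0.165·0.7554 / (0.165·0.7554 + 0.916·0.2446) = 0.12463/0.34872 = 0.3574.
Update on result 3 ('no-alarm'): P(H) ← 0.165·0.3574 / (0.165·0.3574 + 0.916·0.6426) = 0.058971/0.64759 = 0.0911.

Posterior P(H) ≈ 0.091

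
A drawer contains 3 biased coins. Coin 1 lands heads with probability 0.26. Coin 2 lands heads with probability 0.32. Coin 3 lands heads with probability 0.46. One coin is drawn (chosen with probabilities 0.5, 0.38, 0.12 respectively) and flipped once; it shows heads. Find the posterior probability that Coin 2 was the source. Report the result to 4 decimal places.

P(heads|C1) = 0.26; P(heads|C2) = 0.32; P(heads|C3) = 0.46.
Prior × likelihood for each source: 0.5·0.26=0.1300, 0.38·0.32=0.1216, 0.12·0.46=0.05520. Summing gives P(heads) = 0.30680.
P(Coin 2 | heads) = 0.1216 / 0.30680 = 0.3963.

Posterior probability ≈ 0.3963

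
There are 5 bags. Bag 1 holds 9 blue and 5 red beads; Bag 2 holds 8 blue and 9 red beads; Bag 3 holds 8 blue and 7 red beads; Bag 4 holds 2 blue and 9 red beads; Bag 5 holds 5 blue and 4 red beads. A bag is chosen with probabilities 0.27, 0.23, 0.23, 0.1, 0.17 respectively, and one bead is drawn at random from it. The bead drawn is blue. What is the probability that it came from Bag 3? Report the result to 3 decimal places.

Posterior probability ≈ 0.237

Tabulate prior·likelihood by source: [1] prior 0.27, lik 0.6429, product 0.1736; [2] prior 0.23, lik 0.4706, product 0.1082; [3] prior 0.23, lik 0.5333, product 0.1227; [4] prior 0.1, lik 0.1818, product 0.01818; [5] prior 0.17, lik 0.5556, product 0.09444.
Normalizing constant = 0.51710; the posterior for Bag 3 is its product over the sum, 0.1227/0.51710 = 0.237.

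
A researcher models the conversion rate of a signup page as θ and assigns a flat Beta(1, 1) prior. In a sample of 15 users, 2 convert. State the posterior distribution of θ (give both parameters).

Observing 2 successes and 13 failures updates Beta(1, 1) by adding the success and failure counts to the two shape parameters: α = 1+2 = 3, β = 1+13 = 14.

Posterior: Beta(3, 14)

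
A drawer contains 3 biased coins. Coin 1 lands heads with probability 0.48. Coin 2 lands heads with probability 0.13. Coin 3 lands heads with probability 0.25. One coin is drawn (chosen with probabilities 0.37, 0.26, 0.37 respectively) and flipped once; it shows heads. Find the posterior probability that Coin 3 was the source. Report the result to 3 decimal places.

Posterior probability ≈ 0.304

P(heads|C1) = 0.48; P(heads|C2) = 0.13; P(heads|C3) = 0.25.
Prior × likelihood for each source: 0.37·0.48=0.1776, 0.26·0.13=0.03380, 0.37·0.25=0.09250. Summing gives P(heads) = 0.30390.
P(Coin 3 | heads) = 0.09250 / 0.30390 = 0.304.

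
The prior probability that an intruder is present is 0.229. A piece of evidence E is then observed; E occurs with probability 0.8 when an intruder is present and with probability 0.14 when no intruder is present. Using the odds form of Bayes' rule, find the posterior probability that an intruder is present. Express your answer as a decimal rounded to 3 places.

Posterior probability ≈ 0.629

Prior odds = 0.229/(1−0.229) = 0.29702. In log-odds, ln(0.29702) = -1.2140.
Add log likelihood ratio: ln(5.7143) = 1.7430.
Posterior log-odds = 0.52900, so posterior odds = exp(0.52900) = 1.6972. Converting, P(H|E) = 1.6972/2.6972 = 0.629.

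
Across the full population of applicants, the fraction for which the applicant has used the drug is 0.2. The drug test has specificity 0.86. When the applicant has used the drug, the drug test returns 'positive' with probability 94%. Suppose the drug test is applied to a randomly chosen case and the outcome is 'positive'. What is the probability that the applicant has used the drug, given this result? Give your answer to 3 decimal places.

P(H | E) ≈ 0.627

Let H be the event that the applicant has used the drug. P(H) = 0.2, so P(¬H) = 0.8. With E the 'positive' result, P(E|H) = 0.94 and P(E|¬H) = 0.14.
P(E) = 0.94·0.2 + 0.14·0.8 = 0.18800 + 0.11200 = 0.30000.
By Bayes' theorem, P(H|E) = 0.18800 / 0.30000 = 0.627.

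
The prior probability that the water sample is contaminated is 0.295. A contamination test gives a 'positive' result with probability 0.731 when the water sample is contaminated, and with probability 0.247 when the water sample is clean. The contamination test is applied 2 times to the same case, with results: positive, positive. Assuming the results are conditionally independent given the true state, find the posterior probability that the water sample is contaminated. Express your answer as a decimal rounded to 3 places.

Posterior P(H) ≈ 0.786

With H the event that the water sample is contaminated, the joint likelihood of the observed sequence is P(data|H) = 0.731·0.731 = 0.53436 and P(data|¬H) = 0.247·0.247 = 0.061009.
Bayes: P(H|data) = 0.295·0.53436 / (0.295·0.53436 + 0.705·0.061009) = 0.15764/0.20065 = 0.7856.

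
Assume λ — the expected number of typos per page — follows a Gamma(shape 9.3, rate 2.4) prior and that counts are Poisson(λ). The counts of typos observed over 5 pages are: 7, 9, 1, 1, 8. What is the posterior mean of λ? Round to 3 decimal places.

Posterior mean ≈ 4.770

Total count ∑xᵢ = 26 over n = 5 pages.
Gamma is conjugate to the Poisson likelihood: posterior is Gamma(shape = 9.3+26 = 35.3, rate = 2.4+5 = 7.4).
E[λ | data] = 35.3/7.4 = 4.770.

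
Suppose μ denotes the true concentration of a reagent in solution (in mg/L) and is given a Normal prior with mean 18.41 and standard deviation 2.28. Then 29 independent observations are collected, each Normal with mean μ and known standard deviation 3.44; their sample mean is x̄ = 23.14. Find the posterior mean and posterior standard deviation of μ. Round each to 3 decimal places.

Posterior mean ≈ 22.796; posterior SD ≈ 0.615

With known σ, the Normal prior is conjugate. Weight on the data is w = (n/σ²)/(n/σ² + 1/τ₀²) = 2.45065/(2.45065+0.192367) = 0.92722.
Posterior mean = w·x̄ + (1−w)·μ₀ = 0.92722·23.14 + 0.072783·18.41 = 22.796. Posterior variance = 1/(2.45065+0.192367) = 0.378356, so SD = 0.615.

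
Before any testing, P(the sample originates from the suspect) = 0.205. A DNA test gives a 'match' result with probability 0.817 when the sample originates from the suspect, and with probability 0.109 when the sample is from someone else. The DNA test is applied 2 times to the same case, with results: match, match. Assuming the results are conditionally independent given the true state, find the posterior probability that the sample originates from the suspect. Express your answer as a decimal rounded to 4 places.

Let H be the event that the sample originates from the suspect; start with P(H) = 0.205. P('match'|H) = 0.817, P('match'|¬H) = 0.109.
Update on result 1 ('match'): P(H) ← 0.817·0.2050 / (0.817·0.2050 + 0.109·0.7950) = 0.16748/0.25414 = 0.6590.
Update on result 2 ('match'): P(H) ← 0.817·0.6590 / (0.817·0.6590 + 0.109·0.3410) = 0.53842/0.57559 = 0.9354.

Posterior P(H) ≈ 0.9354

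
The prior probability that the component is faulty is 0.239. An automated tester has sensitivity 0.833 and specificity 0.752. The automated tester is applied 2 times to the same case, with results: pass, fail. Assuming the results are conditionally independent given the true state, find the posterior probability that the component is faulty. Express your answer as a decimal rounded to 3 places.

Let H be the event that the component is faulty; start with P(H) = 0.239. P('fail'|H) = 0.833, P('fail'|¬H) = 0.248.
Update on result 1 ('pass'): P(H) ← 0.167·0.2390 / (0.167·0.2390 + 0.752·0.7610) = 0.039913/0.61218 = 0.0652.
Update on result 2 ('fail'): P(H) ← 0.833·0.0652 / (0.833·0.0652 + 0.248·0.9348) = 0.054310/0.28614 = 0.1898.

Posterior P(H) ≈ 0.190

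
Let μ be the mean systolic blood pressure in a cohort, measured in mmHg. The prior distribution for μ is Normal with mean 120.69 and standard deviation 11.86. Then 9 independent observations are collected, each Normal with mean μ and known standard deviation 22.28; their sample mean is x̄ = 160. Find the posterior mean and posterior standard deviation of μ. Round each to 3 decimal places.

Posterior mean ≈ 148.928; posterior SD ≈ 6.294

With known σ, the Normal prior is conjugate. Weight on the data is w = (n/σ²)/(n/σ² + 1/τ₀²) = 0.0181306/(0.0181306+0.00710936) = 0.71833.
Posterior mean = w·x̄ + (1−w)·μ₀ = 0.71833·160 + 0.28167·120.69 = 148.928. Posterior variance = 1/(0.0181306+0.00710936) = 39.6197, so SD = 6.294.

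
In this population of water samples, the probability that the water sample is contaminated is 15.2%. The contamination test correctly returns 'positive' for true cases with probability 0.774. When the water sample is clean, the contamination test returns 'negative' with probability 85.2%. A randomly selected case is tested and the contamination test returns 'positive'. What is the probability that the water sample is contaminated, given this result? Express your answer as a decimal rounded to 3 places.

P(H | E) ≈ 0.484

Write H for 'the water sample is contaminated'. Prior odds H:¬H = 0.152/0.848 = 0.17925. For the 'positive' outcome, the likelihood ratio is 0.774/0.148 = 5.2297.
Posterior odds = 0.17925 × 5.2297 = 0.93740, so P(H|E) = 0.93740/(1+0.93740) = 0.484.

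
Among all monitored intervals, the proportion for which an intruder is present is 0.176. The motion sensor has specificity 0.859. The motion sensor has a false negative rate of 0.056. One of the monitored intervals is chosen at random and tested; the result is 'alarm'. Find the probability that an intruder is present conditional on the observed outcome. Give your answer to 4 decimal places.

P(H | E) ≈ 0.5885

Write H for 'an intruder is present'. Prior odds H:¬H = 0.176/0.824 = 0.21359. For the 'alarm' outcome, the likelihood ratio is 0.944/0.141 = 6.6950.
Posterior odds = 0.21359 × 6.6950 = 1.4300, so P(H|E) = 1.4300/(1+1.4300) = 0.5885.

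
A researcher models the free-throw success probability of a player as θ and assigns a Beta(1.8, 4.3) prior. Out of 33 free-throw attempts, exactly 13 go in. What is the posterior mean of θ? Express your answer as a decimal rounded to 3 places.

Observing 13 successes and 20 failures updates Beta(1.8, 4.3) by adding the success and failure counts to the two shape parameters: α = 1.8+13 = 14.8, β = 4.3+20 = 24.3.
E[θ | data] = 14.8/(14.8+24.3) = 0.379.

Posterior mean ≈ 0.379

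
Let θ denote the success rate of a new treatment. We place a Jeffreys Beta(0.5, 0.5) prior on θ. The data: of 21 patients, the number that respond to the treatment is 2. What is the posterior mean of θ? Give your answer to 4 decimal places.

Posterior mean ≈ 0.1136

Observing 2 successes and 19 failures updates Beta(0.5, 0.5) by adding the success and failure counts to the two shape parameters: α = 0.5+2 = 2.5, β = 0.5+19 = 19.5.
Posterior mean = α/(α+β) = 2.5/22 = 0.1136.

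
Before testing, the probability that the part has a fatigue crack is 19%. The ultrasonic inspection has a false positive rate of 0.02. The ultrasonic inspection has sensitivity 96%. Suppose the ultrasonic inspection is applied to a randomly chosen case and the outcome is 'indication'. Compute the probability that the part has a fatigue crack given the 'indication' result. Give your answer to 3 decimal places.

Let H be the event that the part has a fatigue crack. P(H) = 0.19, so P(¬H) = 0.81. With E the 'indication' result, P(E|H) = 0.96 and P(E|¬H) = 0.02.
P(E) = 0.96·0.19 + 0.02·0.81 = 0.18240 + 0.016200 = 0.19860.
By Bayes' theorem, P(H|E) = 0.18240 / 0.19860 = 0.918.

P(H | E) ≈ 0.918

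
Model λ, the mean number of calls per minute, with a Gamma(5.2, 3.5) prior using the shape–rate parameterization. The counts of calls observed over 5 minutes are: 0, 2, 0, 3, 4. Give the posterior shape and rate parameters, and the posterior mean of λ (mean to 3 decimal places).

Posterior: Gamma(shape=14.2, rate=8.5); mean ≈ 1.671

The Poisson likelihood adds the total count to the shape and the number of exposure periods to the rate. Here ∑xᵢ = 9 and n = 5, so shape 5.2→14.2 and rate 3.5→8.5.
Posterior mean = shape/rate = 14.2/8.5 = 1.671.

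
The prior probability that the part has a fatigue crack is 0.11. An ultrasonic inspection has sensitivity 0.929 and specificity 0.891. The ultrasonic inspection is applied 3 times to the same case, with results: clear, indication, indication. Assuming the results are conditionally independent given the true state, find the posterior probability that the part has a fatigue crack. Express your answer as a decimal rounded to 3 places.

With H the event that the part has a fatigue crack, the joint likelihood of the observed sequence is P(data|H) = 0.071·0.929·0.929 = 0.061276 and P(data|¬H) = 0.891·0.109·0.109 = 0.010586.
Bayes: P(H|data) = 0.11·0.061276 / (0.11·0.061276 + 0.89·0.010586) = 0.0067404/0.016162 = 0.4171.

Posterior P(H) ≈ 0.417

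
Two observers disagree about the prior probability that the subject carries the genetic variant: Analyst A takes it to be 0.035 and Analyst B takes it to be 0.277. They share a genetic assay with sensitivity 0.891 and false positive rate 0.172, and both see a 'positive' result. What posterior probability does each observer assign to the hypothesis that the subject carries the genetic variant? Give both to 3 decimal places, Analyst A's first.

P('+'|H) = 0.891, P('+'|¬H) = 0.172.
Analyst A: numerator 0.891·0.035 = 0.031185; evidence = 0.031185+0.172·0.965 = 0.19716; posterior = 0.158.
Analyst B: numerator 0.891·0.277 = 0.24681; evidence = 0.24681+0.172·0.723 = 0.37116; posterior = 0.665.

Analyst A: 0.158; Analyst B: 0.665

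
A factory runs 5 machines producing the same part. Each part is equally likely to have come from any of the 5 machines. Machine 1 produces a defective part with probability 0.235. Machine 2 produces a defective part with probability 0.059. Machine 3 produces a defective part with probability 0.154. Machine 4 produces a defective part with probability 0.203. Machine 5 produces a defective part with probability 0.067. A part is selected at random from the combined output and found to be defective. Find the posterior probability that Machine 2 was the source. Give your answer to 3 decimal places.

Posterior probability ≈ 0.082

Tabulate prior·likelihood by source: [1] prior 0.2, lik 0.235, product 0.04700; [2] prior 0.2, lik 0.059, product 0.01180; [3] prior 0.2, lik 0.154, product 0.03080; [4] prior 0.2, lik 0.203, product 0.04060; [5] prior 0.2, lik 0.067, product 0.01340.
Normalizing constant = 0.14360; the posterior for Machine 2 is its product over the sum, 0.01180/0.14360 = 0.082.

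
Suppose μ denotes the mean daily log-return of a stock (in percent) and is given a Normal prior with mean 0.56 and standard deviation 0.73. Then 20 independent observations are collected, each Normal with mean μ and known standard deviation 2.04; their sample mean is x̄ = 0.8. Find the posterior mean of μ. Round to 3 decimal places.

Prior precision 1/τ₀² = 1/0.73² = 1.87652; data precision n/σ² = 20/2.04² = 4.80584.
Posterior precision = 1.87652 + 4.80584 = 6.68237.
Posterior mean = (1.87652·0.56 + 4.80584·0.8) / 6.68237 = 0.733.

Posterior mean ≈ 0.733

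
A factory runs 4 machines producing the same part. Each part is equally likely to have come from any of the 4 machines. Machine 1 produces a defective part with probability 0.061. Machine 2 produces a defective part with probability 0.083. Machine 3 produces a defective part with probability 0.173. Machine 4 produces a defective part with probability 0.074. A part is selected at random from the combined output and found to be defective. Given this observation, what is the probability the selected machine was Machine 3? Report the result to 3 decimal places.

Tabulate prior·likelihood by source: [1] prior 0.25, lik 0.061, product 0.01525; [2] prior 0.25, lik 0.083, product 0.02075; [3] prior 0.25, lik 0.173, product 0.04325; [4] prior 0.25, lik 0.074, product 0.01850.
Normalizing constant = 0.097750; the posterior for Machine 3 is its product over the sum, 0.04325/0.097750 = 0.442.

Posterior probability ≈ 0.442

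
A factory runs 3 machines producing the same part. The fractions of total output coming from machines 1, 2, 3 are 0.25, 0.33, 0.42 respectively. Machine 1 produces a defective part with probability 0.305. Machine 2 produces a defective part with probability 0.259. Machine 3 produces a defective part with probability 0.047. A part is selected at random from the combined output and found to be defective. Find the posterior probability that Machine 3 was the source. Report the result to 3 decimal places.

Tabulate prior·likelihood by source: [1] prior 0.25, lik 0.305, product 0.07625; [2] prior 0.33, lik 0.259, product 0.08547; [3] prior 0.42, lik 0.047, product 0.01974.
Normalizing constant = 0.18146; the posterior for Machine 3 is its product over the sum, 0.01974/0.18146 = 0.109.

Posterior probability ≈ 0.109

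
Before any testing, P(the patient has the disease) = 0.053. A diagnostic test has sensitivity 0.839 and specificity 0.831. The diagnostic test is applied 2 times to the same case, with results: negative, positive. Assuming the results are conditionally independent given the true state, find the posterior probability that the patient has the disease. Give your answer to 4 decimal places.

Posterior P(H) ≈ 0.0511

With H the event that the patient has the disease, the joint likelihood of the observed sequence is P(data|H) = 0.161·0.839 = 0.13508 and P(data|¬H) = 0.831·0.169 = 0.14044.
Bayes: P(H|data) = 0.053·0.13508 / (0.053·0.13508 + 0.947·0.14044) = 0.0071592/0.14015 = 0.0511.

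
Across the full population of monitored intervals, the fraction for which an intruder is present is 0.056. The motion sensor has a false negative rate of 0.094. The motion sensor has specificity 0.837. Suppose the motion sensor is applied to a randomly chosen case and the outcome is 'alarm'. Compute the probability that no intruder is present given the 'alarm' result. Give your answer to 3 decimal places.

Let H be the event that an intruder is present. P(H) = 0.056, so P(¬H) = 0.944. With E the 'alarm' result, P(E|H) = 0.906 and P(E|¬H) = 0.163.
P(E) = 0.906·0.056 + 0.163·0.944 = 0.050736 + 0.15387 = 0.20461.
By Bayes' theorem, P(H|E) = 0.050736 / 0.20461 = 0.248. Hence P(¬H|E) = 1 − 0.248 = 0.752.

P(¬H | E) ≈ 0.752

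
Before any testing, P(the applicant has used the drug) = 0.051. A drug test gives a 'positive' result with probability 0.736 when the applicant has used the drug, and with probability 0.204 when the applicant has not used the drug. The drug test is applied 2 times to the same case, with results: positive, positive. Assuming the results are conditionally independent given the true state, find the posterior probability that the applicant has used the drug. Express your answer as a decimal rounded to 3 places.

Posterior P(H) ≈ 0.412

Let H be the event that the applicant has used the drug; start with P(H) = 0.051. P('positive'|H) = 0.736, P('positive'|¬H) = 0.204.
Update on result 1 ('positive'): P(H) ← 0.736·0.0510 / (0.736·0.0510 + 0.204·0.9490) = 0.037536/0.23113 = 0.1624.
Update on result 2 ('positive'): P(H) ← 0.736·0.1624 / (0.736·0.1624 + 0.204·0.8376) = 0.11953/0.29040 = 0.4116.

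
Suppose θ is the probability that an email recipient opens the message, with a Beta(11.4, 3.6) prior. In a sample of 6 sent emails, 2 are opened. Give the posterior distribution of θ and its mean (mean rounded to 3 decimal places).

Observing 2 successes and 4 failures updates Beta(11.4, 3.6) by adding the success and failure counts to the two shape parameters: α = 11.4+2 = 13.4, β = 3.6+4 = 7.6.
E[θ | data] = 13.4/(13.4+7.6) = 0.638.

Posterior: Beta(13.4, 7.6); mean ≈ 0.638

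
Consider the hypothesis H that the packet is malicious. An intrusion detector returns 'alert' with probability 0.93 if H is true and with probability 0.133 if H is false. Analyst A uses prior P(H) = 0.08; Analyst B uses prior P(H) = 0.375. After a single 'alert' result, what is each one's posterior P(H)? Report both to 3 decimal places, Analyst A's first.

The likelihood ratio for an 'alert' result is 0.93/0.133 = 6.9925.
Analyst A: prior odds 0.08/0.92 = 0.086957; posterior odds 0.60804; posterior probability 0.378.
Analyst B: prior odds 0.375/0.625 = 0.60000; posterior odds 4.1955; posterior probability 0.808.

Analyst A: 0.378; Analyst B: 0.808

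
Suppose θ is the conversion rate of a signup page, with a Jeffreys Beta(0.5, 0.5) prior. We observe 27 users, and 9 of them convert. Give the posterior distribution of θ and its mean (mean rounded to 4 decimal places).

The binomial likelihood is conjugate to the Beta prior: with 9 successes and 18 failures, the posterior is Beta(0.5+9, 0.5+18) = Beta(9.5, 18.5).
Posterior mean = α/(α+β) = 9.5/28 = 0.3393.

Posterior: Beta(9.5, 18.5); mean ≈ 0.3393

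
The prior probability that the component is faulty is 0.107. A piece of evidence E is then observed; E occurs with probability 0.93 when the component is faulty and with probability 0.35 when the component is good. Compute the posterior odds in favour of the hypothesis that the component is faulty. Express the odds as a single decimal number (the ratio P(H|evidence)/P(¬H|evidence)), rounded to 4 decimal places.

Prior odds = 0.107/(1−0.107) = 0.11982. In log-odds, ln(0.11982) = -2.1218.
Add log likelihood ratio: ln(2.6571) = 0.97725.
Posterior log-odds = -1.1445, so posterior odds = exp(-1.1445) = 0.31838.

Posterior odds ≈ 0.3184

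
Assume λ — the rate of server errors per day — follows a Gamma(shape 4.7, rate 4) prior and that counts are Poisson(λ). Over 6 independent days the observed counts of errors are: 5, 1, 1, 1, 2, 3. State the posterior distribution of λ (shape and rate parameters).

The Poisson likelihood adds the total count to the shape and the number of exposure periods to the rate. Here ∑xᵢ = 13 and n = 6, so shape 4.7→17.7 and rate 4→10.

Posterior: Gamma(shape=17.7, rate=10)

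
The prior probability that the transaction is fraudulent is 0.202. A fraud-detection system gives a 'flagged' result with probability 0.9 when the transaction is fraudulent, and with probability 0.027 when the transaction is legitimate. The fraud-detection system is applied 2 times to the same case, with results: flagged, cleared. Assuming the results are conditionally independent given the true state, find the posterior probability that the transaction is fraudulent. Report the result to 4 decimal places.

With H the event that the transaction is fraudulent, the joint likelihood of the observed sequence is P(data|H) = 0.9·0.1 = 0.090000 and P(data|¬H) = 0.027·0.973 = 0.026271.
Bayes: P(H|data) = 0.202·0.090000 / (0.202·0.090000 + 0.798·0.026271) = 0.018180/0.039144 = 0.4644.

Posterior P(H) ≈ 0.4644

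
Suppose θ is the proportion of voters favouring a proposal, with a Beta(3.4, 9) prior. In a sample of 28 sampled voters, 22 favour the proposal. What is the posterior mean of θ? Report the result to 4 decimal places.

Observing 22 successes and 6 failures updates Beta(3.4, 9) by adding the success and failure counts to the two shape parameters: α = 3.4+22 = 25.4, β = 9+6 = 15.
Posterior mean = α/(α+β) = 25.4/40.4 = 0.6287.

Posterior mean ≈ 0.6287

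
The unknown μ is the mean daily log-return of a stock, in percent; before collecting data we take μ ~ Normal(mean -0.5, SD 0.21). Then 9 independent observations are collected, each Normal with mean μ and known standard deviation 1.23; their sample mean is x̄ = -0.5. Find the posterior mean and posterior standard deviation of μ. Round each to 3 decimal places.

Posterior mean ≈ -0.500; posterior SD ≈ 0.187

With known σ, the Normal prior is conjugate. Weight on the data is w = (n/σ²)/(n/σ² + 1/τ₀²) = 5.94884/(5.94884+22.6757) = 0.20782.
Posterior mean = w·x̄ + (1−w)·μ₀ = 0.20782·-0.5 + 0.79218·-0.5 = -0.500. Posterior variance = 1/(5.94884+22.6757) = 0.0349350, so SD = 0.187.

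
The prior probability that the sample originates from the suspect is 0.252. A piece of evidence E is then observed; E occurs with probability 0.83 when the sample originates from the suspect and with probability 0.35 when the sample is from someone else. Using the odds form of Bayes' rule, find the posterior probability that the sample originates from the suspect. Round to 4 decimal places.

Posterior probability ≈ 0.4441

Prior odds = 0.252/(1−0.252) = 0.33690. In log-odds, ln(0.33690) = -1.0880.
Add log likelihood ratio: ln(2.3714) = 0.86349.
Posterior log-odds = -0.22448, so posterior odds = exp(-0.22448) = 0.79893. Converting, P(H|E) = 0.79893/1.7989 = 0.4441.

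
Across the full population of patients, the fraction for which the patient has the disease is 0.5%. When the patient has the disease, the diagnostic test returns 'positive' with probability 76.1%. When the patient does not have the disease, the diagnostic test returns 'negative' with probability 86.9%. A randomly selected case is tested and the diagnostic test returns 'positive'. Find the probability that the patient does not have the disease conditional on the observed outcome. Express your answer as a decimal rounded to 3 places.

P(¬H | E) ≈ 0.972

Write H for 'the patient has the disease'. Prior odds H:¬H = 0.005/0.995 = 0.0050251. For the 'positive' outcome, the likelihood ratio is 0.761/0.131 = 5.8092.
Posterior odds = 0.0050251 × 5.8092 = 0.029192, so P(H|E) = 0.029192/(1+0.029192) = 0.028. Then P(¬H|E) = 1 − 0.028 = 0.972.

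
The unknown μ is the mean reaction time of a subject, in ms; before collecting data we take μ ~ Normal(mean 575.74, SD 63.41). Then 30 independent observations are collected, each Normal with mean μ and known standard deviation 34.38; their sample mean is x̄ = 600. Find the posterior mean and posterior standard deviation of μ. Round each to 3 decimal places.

Prior precision 1/τ₀² = 1/63.41² = 0.00024870; data precision n/σ² = 30/34.38² = 0.0253810.
Posterior precision = 0.00024870 + 0.0253810 = 0.0256298, giving posterior SD = 1/√0.0256298 = 6.246.
Posterior mean = (0.00024870·575.74 + 0.0253810·600) / 0.0256298 = 599.765.

Posterior mean ≈ 599.765; posterior SD ≈ 6.246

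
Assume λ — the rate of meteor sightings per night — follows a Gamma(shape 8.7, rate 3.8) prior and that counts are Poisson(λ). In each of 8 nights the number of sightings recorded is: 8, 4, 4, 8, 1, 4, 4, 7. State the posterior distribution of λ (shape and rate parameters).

Total count ∑xᵢ = 40 over n = 8 nights.
Gamma is conjugate to the Poisson likelihood: posterior is Gamma(shape = 8.7+40 = 48.7, rate = 3.8+8 = 11.8).

Posterior: Gamma(shape=48.7, rate=11.8)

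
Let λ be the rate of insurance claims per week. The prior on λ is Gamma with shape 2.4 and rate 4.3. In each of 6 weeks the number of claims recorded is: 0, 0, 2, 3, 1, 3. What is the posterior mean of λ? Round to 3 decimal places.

Total count ∑xᵢ = 9 over n = 6 weeks.
Gamma is conjugate to the Poisson likelihood: posterior is Gamma(shape = 2.4+9 = 11.4, rate = 4.3+6 = 10.3).
Posterior mean = shape/rate = 11.4/10.3 = 1.107.

Posterior mean ≈ 1.107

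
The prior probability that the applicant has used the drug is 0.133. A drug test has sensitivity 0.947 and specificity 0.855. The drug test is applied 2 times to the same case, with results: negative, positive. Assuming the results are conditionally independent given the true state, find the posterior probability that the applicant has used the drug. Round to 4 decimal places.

Posterior P(H) ≈ 0.0585

Let H be the event that the applicant has used the drug; start with P(H) = 0.133. P('positive'|H) = 0.947, P('positive'|¬H) = 0.145.
Update on result 1 ('negative'): P(H) ← 0.053·0.1330 / (0.053·0.1330 + 0.855·0.8670) = 0.0070490/0.74833 = 0.0094.
Update on result 2 ('positive'): P(H) ← 0.947·0.0094 / (0.947·0.0094 + 0.145·0.9906) = 0.0089204/0.15255 = 0.0585.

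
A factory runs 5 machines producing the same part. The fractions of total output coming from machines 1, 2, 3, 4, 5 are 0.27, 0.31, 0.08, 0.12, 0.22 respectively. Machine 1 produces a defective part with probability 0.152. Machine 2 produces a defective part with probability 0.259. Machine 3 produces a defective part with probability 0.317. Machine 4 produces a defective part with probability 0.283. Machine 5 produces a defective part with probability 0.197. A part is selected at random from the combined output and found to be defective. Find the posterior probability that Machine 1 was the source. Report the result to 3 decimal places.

Posterior probability ≈ 0.183

Tabulate prior·likelihood by source: [1] prior 0.27, lik 0.152, product 0.04104; [2] prior 0.31, lik 0.259, product 0.08029; [3] prior 0.08, lik 0.317, product 0.02536; [4] prior 0.12, lik 0.283, product 0.03396; [5] prior 0.22, lik 0.197, product 0.04334.
Normalizing constant = 0.22399; the posterior for Machine 1 is its product over the sum, 0.04104/0.22399 = 0.183.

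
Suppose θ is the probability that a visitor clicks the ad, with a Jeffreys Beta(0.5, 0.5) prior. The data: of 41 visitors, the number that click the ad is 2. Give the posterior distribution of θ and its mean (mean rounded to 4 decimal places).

Posterior: Beta(2.5, 39.5); mean ≈ 0.0595

The binomial likelihood is conjugate to the Beta prior: with 2 successes and 39 failures, the posterior is Beta(0.5+2, 0.5+39) = Beta(2.5, 39.5).
Posterior mean = α/(α+β) = 2.5/42 = 0.0595.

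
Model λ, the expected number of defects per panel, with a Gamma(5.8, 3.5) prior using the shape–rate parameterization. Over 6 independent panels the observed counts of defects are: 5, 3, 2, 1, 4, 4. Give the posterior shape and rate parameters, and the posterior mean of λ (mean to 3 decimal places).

The Poisson likelihood adds the total count to the shape and the number of exposure periods to the rate. Here ∑xᵢ = 19 and n = 6, so shape 5.8→24.8 and rate 3.5→9.5.
E[λ | data] = 24.8/9.5 = 2.611.

Posterior: Gamma(shape=24.8, rate=9.5); mean ≈ 2.611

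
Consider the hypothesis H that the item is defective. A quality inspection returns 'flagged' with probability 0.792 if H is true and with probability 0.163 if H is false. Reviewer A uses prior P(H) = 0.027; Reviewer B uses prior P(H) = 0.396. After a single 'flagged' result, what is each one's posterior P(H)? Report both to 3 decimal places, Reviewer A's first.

Reviewer A: 0.119; Reviewer B: 0.761

P('+'|H) = 0.792, P('+'|¬H) = 0.163.
Reviewer A: numerator 0.792·0.027 = 0.021384; evidence = 0.021384+0.163·0.973 = 0.17998; posterior = 0.119.
Reviewer B: numerator 0.792·0.396 = 0.31363; evidence = 0.31363+0.163·0.604 = 0.41208; posterior = 0.761.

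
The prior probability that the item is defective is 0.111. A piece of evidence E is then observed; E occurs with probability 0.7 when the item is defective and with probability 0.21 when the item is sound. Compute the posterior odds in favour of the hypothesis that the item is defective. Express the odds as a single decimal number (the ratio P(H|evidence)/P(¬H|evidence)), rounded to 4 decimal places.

Prior odds = 0.111/(1−0.111) = 0.12486. In log-odds, ln(0.12486) = -2.0806.
Add log likelihood ratio: ln(3.3333) = 1.2040.
Posterior log-odds = -0.87659, so posterior odds = exp(-0.87659) = 0.41620.

Posterior odds ≈ 0.4162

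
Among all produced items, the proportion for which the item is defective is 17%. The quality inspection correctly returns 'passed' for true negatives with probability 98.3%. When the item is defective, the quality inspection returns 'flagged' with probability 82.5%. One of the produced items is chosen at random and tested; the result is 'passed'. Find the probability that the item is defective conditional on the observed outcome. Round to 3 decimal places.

Let H be the event that the item is defective. P(H) = 0.17, so P(¬H) = 0.83. With E the 'passed' result, P(E|H) = 0.175 and P(E|¬H) = 0.983.
P(E) = 0.175·0.17 + 0.983·0.83 = 0.029750 + 0.81589 = 0.84564.
By Bayes' theorem, P(H|E) = 0.029750 / 0.84564 = 0.035.

P(H | E) ≈ 0.035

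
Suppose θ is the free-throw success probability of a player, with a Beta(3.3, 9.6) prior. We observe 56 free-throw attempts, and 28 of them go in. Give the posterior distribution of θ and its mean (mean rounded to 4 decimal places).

The binomial likelihood is conjugate to the Beta prior: with 28 successes and 28 failures, the posterior is Beta(3.3+28, 9.6+28) = Beta(31.3, 37.6).
Posterior mean = α/(α+β) = 31.3/68.9 = 0.4543.

Posterior: Beta(31.3, 37.6); mean ≈ 0.4543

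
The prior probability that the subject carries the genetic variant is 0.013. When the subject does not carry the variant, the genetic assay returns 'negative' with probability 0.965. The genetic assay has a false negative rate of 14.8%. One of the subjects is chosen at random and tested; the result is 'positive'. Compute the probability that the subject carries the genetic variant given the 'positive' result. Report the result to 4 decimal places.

P(H | E) ≈ 0.2428

Write H for 'the subject carries the genetic variant'. Prior odds H:¬H = 0.013/0.987 = 0.013171. For the 'positive' outcome, the likelihood ratio is 0.852/0.035 = 24.343.
Posterior odds = 0.013171 × 24.343 = 0.32063, so P(H|E) = 0.32063/(1+0.32063) = 0.2428.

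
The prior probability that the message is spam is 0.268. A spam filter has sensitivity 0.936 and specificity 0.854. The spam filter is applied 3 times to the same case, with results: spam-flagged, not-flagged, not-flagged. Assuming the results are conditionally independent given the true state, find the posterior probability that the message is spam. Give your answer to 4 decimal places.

Posterior P(H) ≈ 0.0130

With H the event that the message is spam, the joint likelihood of the observed sequence is P(data|H) = 0.936·0.064·0.064 = 0.0038339 and P(data|¬H) = 0.146·0.854·0.854 = 0.10648.
Bayes: P(H|data) = 0.268·0.0038339 / (0.268·0.0038339 + 0.732·0.10648) = 0.0010275/0.078971 = 0.0130.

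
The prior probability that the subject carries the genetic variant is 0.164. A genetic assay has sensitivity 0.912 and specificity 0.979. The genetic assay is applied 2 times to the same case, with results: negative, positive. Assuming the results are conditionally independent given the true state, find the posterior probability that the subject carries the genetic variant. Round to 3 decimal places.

Posterior P(H) ≈ 0.434

Let H be the event that the subject carries the genetic variant; start with P(H) = 0.164. P('positive'|H) = 0.912, P('positive'|¬H) = 0.021.
Update on result 1 ('negative'): P(H) ← 0.088·0.1640 / (0.088·0.1640 + 0.979·0.8360) = 0.014432/0.83288 = 0.0173.
Update on result 2 ('positive'): P(H) ← 0.912·0.0173 / (0.912·0.0173 + 0.021·0.9827) = 0.015803/0.036439 = 0.4337.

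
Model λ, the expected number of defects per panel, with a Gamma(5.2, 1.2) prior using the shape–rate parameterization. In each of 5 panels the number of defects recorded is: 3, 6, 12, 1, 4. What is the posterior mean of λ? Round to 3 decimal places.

Total count ∑xᵢ = 26 over n = 5 panels.
Gamma is conjugate to the Poisson likelihood: posterior is Gamma(shape = 5.2+26 = 31.2, rate = 1.2+5 = 6.2).
E[λ | data] = 31.2/6.2 = 5.032.

Posterior mean ≈ 5.032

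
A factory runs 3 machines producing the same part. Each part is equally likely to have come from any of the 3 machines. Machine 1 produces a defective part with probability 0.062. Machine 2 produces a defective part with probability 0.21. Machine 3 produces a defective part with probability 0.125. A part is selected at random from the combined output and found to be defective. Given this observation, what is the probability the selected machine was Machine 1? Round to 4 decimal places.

Posterior probability ≈ 0.1562

P(defective|M1) = 0.062; P(defective|M2) = 0.21; P(defective|M3) = 0.125.
Prior × likelihood for each source: 0.333333·0.062=0.02067, 0.333333·0.21=0.07000, 0.333333·0.125=0.04167. Summing gives P(defective) = 0.13233.
P(Machine 1 | defective) = 0.02067 / 0.13233 = 0.1562.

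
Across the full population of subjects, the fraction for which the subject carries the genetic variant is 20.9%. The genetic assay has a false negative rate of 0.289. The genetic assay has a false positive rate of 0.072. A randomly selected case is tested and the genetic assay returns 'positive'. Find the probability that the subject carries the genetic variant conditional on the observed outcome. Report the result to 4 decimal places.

Let H be the event that the subject carries the genetic variant. P(H) = 0.209, so P(¬H) = 0.791. With E the 'positive' result, P(E|H) = 0.711 and P(E|¬H) = 0.072.
P(E) = 0.711·0.209 + 0.072·0.791 = 0.14860 + 0.056952 = 0.20555.
By Bayes' theorem, P(H|E) = 0.14860 / 0.20555 = 0.7229.

P(H | E) ≈ 0.7229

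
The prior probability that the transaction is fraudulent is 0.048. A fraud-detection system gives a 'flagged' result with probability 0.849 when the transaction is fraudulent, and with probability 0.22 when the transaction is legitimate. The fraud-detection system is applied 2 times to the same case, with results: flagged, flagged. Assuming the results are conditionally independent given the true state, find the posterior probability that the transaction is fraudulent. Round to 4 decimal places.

With H the event that the transaction is fraudulent, the joint likelihood of the observed sequence is P(data|H) = 0.849·0.849 = 0.72080 and P(data|¬H) = 0.22·0.22 = 0.048400.
Bayes: P(H|data) = 0.048·0.72080 / (0.048·0.72080 + 0.952·0.048400) = 0.034598/0.080675 = 0.4289.

Posterior P(H) ≈ 0.4289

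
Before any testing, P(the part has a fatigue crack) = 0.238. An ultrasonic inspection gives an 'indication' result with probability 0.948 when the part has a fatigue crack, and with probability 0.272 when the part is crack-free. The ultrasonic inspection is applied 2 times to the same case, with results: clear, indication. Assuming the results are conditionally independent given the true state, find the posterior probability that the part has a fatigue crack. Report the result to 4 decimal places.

With H the event that the part has a fatigue crack, the joint likelihood of the observed sequence is P(data|H) = 0.052·0.948 = 0.049296 and P(data|¬H) = 0.728·0.272 = 0.19802.
Bayes: P(H|data) = 0.238·0.049296 / (0.238·0.049296 + 0.762·0.19802) = 0.011732/0.16262 = 0.0721.

Posterior P(H) ≈ 0.0721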